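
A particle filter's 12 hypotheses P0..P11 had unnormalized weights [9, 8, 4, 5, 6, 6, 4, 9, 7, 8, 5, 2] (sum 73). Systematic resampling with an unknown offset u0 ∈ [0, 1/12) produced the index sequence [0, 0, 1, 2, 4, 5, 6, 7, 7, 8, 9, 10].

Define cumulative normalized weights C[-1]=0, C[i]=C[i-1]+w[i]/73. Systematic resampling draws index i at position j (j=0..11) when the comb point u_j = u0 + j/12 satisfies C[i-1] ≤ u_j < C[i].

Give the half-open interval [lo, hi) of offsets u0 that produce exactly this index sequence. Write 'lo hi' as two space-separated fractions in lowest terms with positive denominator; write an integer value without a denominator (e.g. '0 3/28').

C = [9/73, 17/73, 21/73, 26/73, 32/73, 38/73, 42/73, 51/73, 58/73, 66/73, 71/73, 1]
j=0 picked index 0: u0 ∈ [0, 9/73)
j=1 picked index 0: u0 ∈ [-1/12, 35/876)
j=2 picked index 1: u0 ∈ [-19/438, 29/438)
j=3 picked index 2: u0 ∈ [-5/292, 11/292)
j=4 picked index 4: u0 ∈ [5/219, 23/219)
j=5 picked index 5: u0 ∈ [19/876, 91/876)
j=6 picked index 6: u0 ∈ [3/146, 11/146)
j=7 picked index 7: u0 ∈ [-7/876, 101/876)
j=8 picked index 7: u0 ∈ [-20/219, 7/219)
j=9 picked index 8: u0 ∈ [-15/292, 13/292)
j=10 picked index 9: u0 ∈ [-17/438, 31/438)
j=11 picked index 10: u0 ∈ [-11/876, 49/876)
intersection: [5/219, 7/219)

5/219 7/219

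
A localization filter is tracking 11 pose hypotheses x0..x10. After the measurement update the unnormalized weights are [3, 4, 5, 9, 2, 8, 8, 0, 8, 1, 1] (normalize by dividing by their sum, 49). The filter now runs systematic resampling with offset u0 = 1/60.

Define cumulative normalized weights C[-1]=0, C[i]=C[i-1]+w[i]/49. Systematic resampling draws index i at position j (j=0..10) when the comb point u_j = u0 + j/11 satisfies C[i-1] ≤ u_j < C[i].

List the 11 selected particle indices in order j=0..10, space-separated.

C = [3/49, 1/7, 12/49, 3/7, 23/49, 31/49, 39/49, 39/49, 47/49, 48/49, 1]
j=0: u_0=1/60 ∈ [0, 3/49) → index 0
j=1: u_1=71/660 ∈ [3/49, 1/7) → index 1
j=2: u_2=131/660 ∈ [1/7, 12/49) → index 2
j=3: u_3=191/660 ∈ [12/49, 3/7) → index 3
j=4: u_4=251/660 ∈ [12/49, 3/7) → index 3
j=5: u_5=311/660 ∈ [23/49, 31/49) → index 5
j=6: u_6=371/660 ∈ [23/49, 31/49) → index 5
j=7: u_7=431/660 ∈ [31/49, 39/49) → index 6
j=8: u_8=491/660 ∈ [31/49, 39/49) → index 6
j=9: u_9=551/660 ∈ [39/49, 47/49) → index 8
j=10: u_10=611/660 ∈ [39/49, 47/49) → index 8

0 1 2 3 3 5 5 6 6 8 8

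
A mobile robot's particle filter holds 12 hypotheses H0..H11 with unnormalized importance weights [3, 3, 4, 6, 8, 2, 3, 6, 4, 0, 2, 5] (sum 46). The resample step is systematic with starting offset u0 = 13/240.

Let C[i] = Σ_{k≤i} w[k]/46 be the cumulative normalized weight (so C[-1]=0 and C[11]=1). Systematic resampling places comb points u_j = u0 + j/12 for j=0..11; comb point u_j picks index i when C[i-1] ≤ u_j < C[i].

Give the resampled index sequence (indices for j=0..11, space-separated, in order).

0 2 3 3 4 4 5 7 7 8 10 11

C = [3/46, 3/23, 5/23, 8/23, 12/23, 13/23, 29/46, 35/46, 39/46, 39/46, 41/46, 1]
j=0: u_0=13/240 ∈ [0, 3/46) → index 0
j=1: u_1=11/80 ∈ [3/23, 5/23) → index 2
j=2: u_2=53/240 ∈ [5/23, 8/23) → index 3
j=3: u_3=73/240 ∈ [5/23, 8/23) → index 3
j=4: u_4=31/80 ∈ [8/23, 12/23) → index 4
j=5: u_5=113/240 ∈ [8/23, 12/23) → index 4
j=6: u_6=133/240 ∈ [12/23, 13/23) → index 5
j=7: u_7=51/80 ∈ [29/46, 35/46) → index 7
j=8: u_8=173/240 ∈ [29/46, 35/46) → index 7
j=9: u_9=193/240 ∈ [35/46, 39/46) → index 8
j=10: u_10=71/80 ∈ [39/46, 41/46) → index 10
j=11: u_11=233/240 ∈ [41/46, 1) → index 11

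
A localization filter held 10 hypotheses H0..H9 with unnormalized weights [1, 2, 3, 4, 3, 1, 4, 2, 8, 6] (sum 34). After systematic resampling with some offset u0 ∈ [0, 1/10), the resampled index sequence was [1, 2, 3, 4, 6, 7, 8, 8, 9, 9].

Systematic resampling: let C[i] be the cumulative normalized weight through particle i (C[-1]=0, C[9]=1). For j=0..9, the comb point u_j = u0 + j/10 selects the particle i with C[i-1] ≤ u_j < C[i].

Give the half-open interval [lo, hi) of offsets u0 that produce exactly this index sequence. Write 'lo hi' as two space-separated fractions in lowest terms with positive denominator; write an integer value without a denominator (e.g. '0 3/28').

1/34 13/170

C = [1/34, 3/34, 3/17, 5/17, 13/34, 7/17, 9/17, 10/17, 14/17, 1]
j=0 picked index 1: u0 ∈ [1/34, 3/34)
j=1 picked index 2: u0 ∈ [-1/85, 13/170)
j=2 picked index 3: u0 ∈ [-2/85, 8/85)
j=3 picked index 4: u0 ∈ [-1/170, 7/85)
j=4 picked index 6: u0 ∈ [1/85, 11/85)
j=5 picked index 7: u0 ∈ [1/34, 3/34)
j=6 picked index 8: u0 ∈ [-1/85, 19/85)
j=7 picked index 8: u0 ∈ [-19/170, 21/170)
j=8 picked index 9: u0 ∈ [2/85, 1/5)
j=9 picked index 9: u0 ∈ [-13/170, 1/10)
intersection: [1/34, 13/170)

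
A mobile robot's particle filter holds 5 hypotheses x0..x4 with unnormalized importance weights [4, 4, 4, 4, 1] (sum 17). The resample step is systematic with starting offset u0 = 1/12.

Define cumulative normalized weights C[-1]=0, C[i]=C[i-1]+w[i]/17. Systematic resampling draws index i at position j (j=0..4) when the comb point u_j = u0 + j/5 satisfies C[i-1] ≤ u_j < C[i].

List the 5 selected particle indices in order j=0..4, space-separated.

0 1 2 2 3

C = [4/17, 8/17, 12/17, 16/17, 1]
j=0: u_0=1/12 ∈ [0, 4/17) → index 0
j=1: u_1=17/60 ∈ [4/17, 8/17) → index 1
j=2: u_2=29/60 ∈ [8/17, 12/17) → index 2
j=3: u_3=41/60 ∈ [8/17, 12/17) → index 2
j=4: u_4=53/60 ∈ [12/17, 16/17) → index 3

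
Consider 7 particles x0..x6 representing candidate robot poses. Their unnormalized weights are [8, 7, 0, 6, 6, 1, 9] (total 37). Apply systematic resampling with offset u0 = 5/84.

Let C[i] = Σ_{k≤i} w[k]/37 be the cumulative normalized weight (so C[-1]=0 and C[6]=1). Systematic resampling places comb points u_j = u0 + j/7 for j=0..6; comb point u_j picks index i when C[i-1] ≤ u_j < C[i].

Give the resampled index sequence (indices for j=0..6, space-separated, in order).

C = [8/37, 15/37, 15/37, 21/37, 27/37, 28/37, 1]
j=0: u_0=5/84 ∈ [0, 8/37) → index 0
j=1: u_1=17/84 ∈ [0, 8/37) → index 0
j=2: u_2=29/84 ∈ [8/37, 15/37) → index 1
j=3: u_3=41/84 ∈ [15/37, 21/37) → index 3
j=4: u_4=53/84 ∈ [21/37, 27/37) → index 4
j=5: u_5=65/84 ∈ [28/37, 1) → index 6
j=6: u_6=11/12 ∈ [28/37, 1) → index 6

0 0 1 3 4 6 6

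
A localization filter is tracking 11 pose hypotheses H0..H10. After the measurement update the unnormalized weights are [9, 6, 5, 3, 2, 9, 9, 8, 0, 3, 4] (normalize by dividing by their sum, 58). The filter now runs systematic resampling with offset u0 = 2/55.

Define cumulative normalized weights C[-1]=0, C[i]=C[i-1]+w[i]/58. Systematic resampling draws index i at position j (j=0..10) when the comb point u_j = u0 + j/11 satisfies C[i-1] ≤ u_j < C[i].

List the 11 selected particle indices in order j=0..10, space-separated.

C = [9/58, 15/58, 10/29, 23/58, 25/58, 17/29, 43/58, 51/58, 51/58, 27/29, 1]
j=0: u_0=2/55 ∈ [0, 9/58) → index 0
j=1: u_1=7/55 ∈ [0, 9/58) → index 0
j=2: u_2=12/55 ∈ [9/58, 15/58) → index 1
j=3: u_3=17/55 ∈ [15/58, 10/29) → index 2
j=4: u_4=2/5 ∈ [23/58, 25/58) → index 4
j=5: u_5=27/55 ∈ [25/58, 17/29) → index 5
j=6: u_6=32/55 ∈ [25/58, 17/29) → index 5
j=7: u_7=37/55 ∈ [17/29, 43/58) → index 6
j=8: u_8=42/55 ∈ [43/58, 51/58) → index 7
j=9: u_9=47/55 ∈ [43/58, 51/58) → index 7
j=10: u_10=52/55 ∈ [27/29, 1) → index 10

0 0 1 2 4 5 5 6 7 7 10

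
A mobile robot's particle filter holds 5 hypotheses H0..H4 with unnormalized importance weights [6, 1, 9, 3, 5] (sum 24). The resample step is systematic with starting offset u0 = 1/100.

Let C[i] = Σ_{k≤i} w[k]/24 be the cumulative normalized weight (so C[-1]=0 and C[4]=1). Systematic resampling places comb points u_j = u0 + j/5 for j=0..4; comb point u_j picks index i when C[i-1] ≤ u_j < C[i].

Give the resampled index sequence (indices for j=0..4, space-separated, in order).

C = [1/4, 7/24, 2/3, 19/24, 1]
j=0: u_0=1/100 ∈ [0, 1/4) → index 0
j=1: u_1=21/100 ∈ [0, 1/4) → index 0
j=2: u_2=41/100 ∈ [7/24, 2/3) → index 2
j=3: u_3=61/100 ∈ [7/24, 2/3) → index 2
j=4: u_4=81/100 ∈ [19/24, 1) → index 4

0 0 2 2 4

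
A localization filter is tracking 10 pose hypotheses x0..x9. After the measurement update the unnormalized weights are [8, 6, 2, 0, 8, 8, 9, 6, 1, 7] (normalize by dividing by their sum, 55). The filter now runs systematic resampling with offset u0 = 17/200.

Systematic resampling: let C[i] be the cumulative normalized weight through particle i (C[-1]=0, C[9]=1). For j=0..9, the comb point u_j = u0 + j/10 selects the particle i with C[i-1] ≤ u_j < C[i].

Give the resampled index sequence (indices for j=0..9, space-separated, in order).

C = [8/55, 14/55, 16/55, 16/55, 24/55, 32/55, 41/55, 47/55, 48/55, 1]
j=0: u_0=17/200 ∈ [0, 8/55) → index 0
j=1: u_1=37/200 ∈ [8/55, 14/55) → index 1
j=2: u_2=57/200 ∈ [14/55, 16/55) → index 2
j=3: u_3=77/200 ∈ [16/55, 24/55) → index 4
j=4: u_4=97/200 ∈ [24/55, 32/55) → index 5
j=5: u_5=117/200 ∈ [32/55, 41/55) → index 6
j=6: u_6=137/200 ∈ [32/55, 41/55) → index 6
j=7: u_7=157/200 ∈ [41/55, 47/55) → index 7
j=8: u_8=177/200 ∈ [48/55, 1) → index 9
j=9: u_9=197/200 ∈ [48/55, 1) → index 9

0 1 2 4 5 6 6 7 9 9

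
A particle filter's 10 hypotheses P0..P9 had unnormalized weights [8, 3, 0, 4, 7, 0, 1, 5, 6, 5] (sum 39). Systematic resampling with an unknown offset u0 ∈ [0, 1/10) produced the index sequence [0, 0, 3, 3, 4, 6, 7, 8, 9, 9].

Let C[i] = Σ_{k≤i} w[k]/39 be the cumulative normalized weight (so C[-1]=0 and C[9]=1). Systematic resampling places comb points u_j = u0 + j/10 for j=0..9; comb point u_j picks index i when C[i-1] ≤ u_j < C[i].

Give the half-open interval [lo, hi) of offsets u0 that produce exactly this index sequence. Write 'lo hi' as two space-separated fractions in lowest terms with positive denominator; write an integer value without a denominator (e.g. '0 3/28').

16/195 11/130

C = [8/39, 11/39, 11/39, 5/13, 22/39, 22/39, 23/39, 28/39, 34/39, 1]
j=0 picked index 0: u0 ∈ [0, 8/39)
j=1 picked index 0: u0 ∈ [-1/10, 41/390)
j=2 picked index 3: u0 ∈ [16/195, 12/65)
j=3 picked index 3: u0 ∈ [-7/390, 11/130)
j=4 picked index 4: u0 ∈ [-1/65, 32/195)
j=5 picked index 6: u0 ∈ [5/78, 7/78)
j=6 picked index 7: u0 ∈ [-2/195, 23/195)
j=7 picked index 8: u0 ∈ [7/390, 67/390)
j=8 picked index 9: u0 ∈ [14/195, 1/5)
j=9 picked index 9: u0 ∈ [-11/390, 1/10)
intersection: [16/195, 11/130)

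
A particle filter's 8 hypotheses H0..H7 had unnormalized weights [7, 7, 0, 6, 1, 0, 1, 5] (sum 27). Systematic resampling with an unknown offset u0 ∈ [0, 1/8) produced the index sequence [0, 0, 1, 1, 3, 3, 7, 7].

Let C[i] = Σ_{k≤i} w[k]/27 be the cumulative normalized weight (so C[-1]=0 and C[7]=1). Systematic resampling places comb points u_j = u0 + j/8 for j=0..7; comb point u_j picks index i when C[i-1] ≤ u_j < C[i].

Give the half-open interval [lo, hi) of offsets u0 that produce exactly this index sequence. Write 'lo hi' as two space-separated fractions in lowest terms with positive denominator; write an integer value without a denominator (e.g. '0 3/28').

7/108 25/216

C = [7/27, 14/27, 14/27, 20/27, 7/9, 7/9, 22/27, 1]
j=0 picked index 0: u0 ∈ [0, 7/27)
j=1 picked index 0: u0 ∈ [-1/8, 29/216)
j=2 picked index 1: u0 ∈ [1/108, 29/108)
j=3 picked index 1: u0 ∈ [-25/216, 31/216)
j=4 picked index 3: u0 ∈ [1/54, 13/54)
j=5 picked index 3: u0 ∈ [-23/216, 25/216)
j=6 picked index 7: u0 ∈ [7/108, 1/4)
j=7 picked index 7: u0 ∈ [-13/216, 1/8)
intersection: [7/108, 25/216)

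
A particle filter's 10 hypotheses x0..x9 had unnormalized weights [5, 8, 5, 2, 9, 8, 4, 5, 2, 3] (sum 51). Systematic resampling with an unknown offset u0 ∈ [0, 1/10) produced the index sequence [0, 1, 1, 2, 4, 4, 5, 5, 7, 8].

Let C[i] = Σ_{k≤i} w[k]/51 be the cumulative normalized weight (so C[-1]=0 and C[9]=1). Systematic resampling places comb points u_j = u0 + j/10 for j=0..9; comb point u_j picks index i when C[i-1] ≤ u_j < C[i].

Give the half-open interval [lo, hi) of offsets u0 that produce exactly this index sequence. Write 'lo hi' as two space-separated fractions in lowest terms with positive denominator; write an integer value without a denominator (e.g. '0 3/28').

C = [5/51, 13/51, 6/17, 20/51, 29/51, 37/51, 41/51, 46/51, 16/17, 1]
j=0 picked index 0: u0 ∈ [0, 5/51)
j=1 picked index 1: u0 ∈ [-1/510, 79/510)
j=2 picked index 1: u0 ∈ [-26/255, 14/255)
j=3 picked index 2: u0 ∈ [-23/510, 9/170)
j=4 picked index 4: u0 ∈ [-2/255, 43/255)
j=5 picked index 4: u0 ∈ [-11/102, 7/102)
j=6 picked index 5: u0 ∈ [-8/255, 32/255)
j=7 picked index 5: u0 ∈ [-67/510, 13/510)
j=8 picked index 7: u0 ∈ [1/255, 26/255)
j=9 picked index 8: u0 ∈ [1/510, 7/170)
intersection: [1/255, 13/510)

1/255 13/510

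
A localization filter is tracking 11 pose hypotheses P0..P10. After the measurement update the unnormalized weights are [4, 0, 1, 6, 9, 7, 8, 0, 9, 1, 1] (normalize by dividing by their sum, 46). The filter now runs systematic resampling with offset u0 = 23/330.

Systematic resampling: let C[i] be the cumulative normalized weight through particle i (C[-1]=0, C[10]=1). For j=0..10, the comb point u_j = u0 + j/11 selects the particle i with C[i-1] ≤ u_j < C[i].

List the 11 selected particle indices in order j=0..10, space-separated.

C = [2/23, 2/23, 5/46, 11/46, 10/23, 27/46, 35/46, 35/46, 22/23, 45/46, 1]
j=0: u_0=23/330 ∈ [0, 2/23) → index 0
j=1: u_1=53/330 ∈ [5/46, 11/46) → index 3
j=2: u_2=83/330 ∈ [11/46, 10/23) → index 4
j=3: u_3=113/330 ∈ [11/46, 10/23) → index 4
j=4: u_4=13/30 ∈ [11/46, 10/23) → index 4
j=5: u_5=173/330 ∈ [10/23, 27/46) → index 5
j=6: u_6=203/330 ∈ [27/46, 35/46) → index 6
j=7: u_7=233/330 ∈ [27/46, 35/46) → index 6
j=8: u_8=263/330 ∈ [35/46, 22/23) → index 8
j=9: u_9=293/330 ∈ [35/46, 22/23) → index 8
j=10: u_10=323/330 ∈ [45/46, 1) → index 10

0 3 4 4 4 5 6 6 8 8 10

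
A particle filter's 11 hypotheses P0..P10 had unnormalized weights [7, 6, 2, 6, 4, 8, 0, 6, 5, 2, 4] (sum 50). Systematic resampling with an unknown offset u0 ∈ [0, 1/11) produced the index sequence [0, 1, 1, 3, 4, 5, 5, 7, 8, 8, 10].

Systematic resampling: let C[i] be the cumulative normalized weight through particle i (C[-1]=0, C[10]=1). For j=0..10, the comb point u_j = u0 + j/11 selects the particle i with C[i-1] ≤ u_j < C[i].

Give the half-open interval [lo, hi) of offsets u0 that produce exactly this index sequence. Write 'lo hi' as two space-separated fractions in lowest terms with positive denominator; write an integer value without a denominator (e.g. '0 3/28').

C = [7/50, 13/50, 3/10, 21/50, 1/2, 33/50, 33/50, 39/50, 22/25, 23/25, 1]
j=0 picked index 0: u0 ∈ [0, 7/50)
j=1 picked index 1: u0 ∈ [27/550, 93/550)
j=2 picked index 1: u0 ∈ [-23/550, 43/550)
j=3 picked index 3: u0 ∈ [3/110, 81/550)
j=4 picked index 4: u0 ∈ [31/550, 3/22)
j=5 picked index 5: u0 ∈ [1/22, 113/550)
j=6 picked index 5: u0 ∈ [-1/22, 63/550)
j=7 picked index 7: u0 ∈ [13/550, 79/550)
j=8 picked index 8: u0 ∈ [29/550, 42/275)
j=9 picked index 8: u0 ∈ [-21/550, 17/275)
j=10 picked index 10: u0 ∈ [3/275, 1/11)
intersection: [31/550, 17/275)

31/550 17/275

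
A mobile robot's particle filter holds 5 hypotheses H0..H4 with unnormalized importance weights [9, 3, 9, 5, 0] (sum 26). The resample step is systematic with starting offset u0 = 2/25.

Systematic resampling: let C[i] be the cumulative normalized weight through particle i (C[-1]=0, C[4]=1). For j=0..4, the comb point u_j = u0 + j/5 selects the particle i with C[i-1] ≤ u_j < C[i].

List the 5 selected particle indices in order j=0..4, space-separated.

0 0 2 2 3

C = [9/26, 6/13, 21/26, 1, 1]
j=0: u_0=2/25 ∈ [0, 9/26) → index 0
j=1: u_1=7/25 ∈ [0, 9/26) → index 0
j=2: u_2=12/25 ∈ [6/13, 21/26) → index 2
j=3: u_3=17/25 ∈ [6/13, 21/26) → index 2
j=4: u_4=22/25 ∈ [21/26, 1) → index 3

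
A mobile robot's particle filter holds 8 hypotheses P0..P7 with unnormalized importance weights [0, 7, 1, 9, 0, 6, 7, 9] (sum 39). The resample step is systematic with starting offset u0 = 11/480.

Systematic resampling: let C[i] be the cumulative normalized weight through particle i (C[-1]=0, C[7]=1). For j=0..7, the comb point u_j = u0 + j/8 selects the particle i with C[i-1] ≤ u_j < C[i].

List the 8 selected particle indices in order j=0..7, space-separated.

C = [0, 7/39, 8/39, 17/39, 17/39, 23/39, 10/13, 1]
j=0: u_0=11/480 ∈ [0, 7/39) → index 1
j=1: u_1=71/480 ∈ [0, 7/39) → index 1
j=2: u_2=131/480 ∈ [8/39, 17/39) → index 3
j=3: u_3=191/480 ∈ [8/39, 17/39) → index 3
j=4: u_4=251/480 ∈ [17/39, 23/39) → index 5
j=5: u_5=311/480 ∈ [23/39, 10/13) → index 6
j=6: u_6=371/480 ∈ [10/13, 1) → index 7
j=7: u_7=431/480 ∈ [10/13, 1) → index 7

1 1 3 3 5 6 7 7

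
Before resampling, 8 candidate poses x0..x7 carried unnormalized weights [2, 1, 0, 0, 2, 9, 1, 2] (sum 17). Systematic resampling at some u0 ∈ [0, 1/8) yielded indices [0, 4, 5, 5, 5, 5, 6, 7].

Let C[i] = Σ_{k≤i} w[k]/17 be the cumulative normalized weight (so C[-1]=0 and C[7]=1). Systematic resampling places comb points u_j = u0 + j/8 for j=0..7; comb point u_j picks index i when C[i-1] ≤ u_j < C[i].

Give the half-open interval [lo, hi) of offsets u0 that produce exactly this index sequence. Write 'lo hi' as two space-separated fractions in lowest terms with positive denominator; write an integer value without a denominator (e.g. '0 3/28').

C = [2/17, 3/17, 3/17, 3/17, 5/17, 14/17, 15/17, 1]
j=0 picked index 0: u0 ∈ [0, 2/17)
j=1 picked index 4: u0 ∈ [7/136, 23/136)
j=2 picked index 5: u0 ∈ [3/68, 39/68)
j=3 picked index 5: u0 ∈ [-11/136, 61/136)
j=4 picked index 5: u0 ∈ [-7/34, 11/34)
j=5 picked index 5: u0 ∈ [-45/136, 27/136)
j=6 picked index 6: u0 ∈ [5/68, 9/68)
j=7 picked index 7: u0 ∈ [1/136, 1/8)
intersection: [5/68, 2/17)

5/68 2/17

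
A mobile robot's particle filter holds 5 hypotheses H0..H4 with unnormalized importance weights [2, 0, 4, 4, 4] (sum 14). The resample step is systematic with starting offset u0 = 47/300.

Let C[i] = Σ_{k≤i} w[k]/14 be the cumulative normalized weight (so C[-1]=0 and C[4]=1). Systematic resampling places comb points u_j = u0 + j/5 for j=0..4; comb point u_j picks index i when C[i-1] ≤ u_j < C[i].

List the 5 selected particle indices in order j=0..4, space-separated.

2 2 3 4 4

C = [1/7, 1/7, 3/7, 5/7, 1]
j=0: u_0=47/300 ∈ [1/7, 3/7) → index 2
j=1: u_1=107/300 ∈ [1/7, 3/7) → index 2
j=2: u_2=167/300 ∈ [3/7, 5/7) → index 3
j=3: u_3=227/300 ∈ [5/7, 1) → index 4
j=4: u_4=287/300 ∈ [5/7, 1) → index 4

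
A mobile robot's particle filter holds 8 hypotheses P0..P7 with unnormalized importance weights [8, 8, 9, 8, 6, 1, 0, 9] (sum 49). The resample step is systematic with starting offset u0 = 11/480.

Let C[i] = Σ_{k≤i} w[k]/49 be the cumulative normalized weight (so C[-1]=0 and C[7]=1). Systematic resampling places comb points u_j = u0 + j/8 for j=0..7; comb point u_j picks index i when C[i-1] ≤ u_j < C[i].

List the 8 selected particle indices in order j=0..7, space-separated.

0 0 1 2 3 3 4 7

C = [8/49, 16/49, 25/49, 33/49, 39/49, 40/49, 40/49, 1]
j=0: u_0=11/480 ∈ [0, 8/49) → index 0
j=1: u_1=71/480 ∈ [0, 8/49) → index 0
j=2: u_2=131/480 ∈ [8/49, 16/49) → index 1
j=3: u_3=191/480 ∈ [16/49, 25/49) → index 2
j=4: u_4=251/480 ∈ [25/49, 33/49) → index 3
j=5: u_5=311/480 ∈ [25/49, 33/49) → index 3
j=6: u_6=371/480 ∈ [33/49, 39/49) → index 4
j=7: u_7=431/480 ∈ [40/49, 1) → index 7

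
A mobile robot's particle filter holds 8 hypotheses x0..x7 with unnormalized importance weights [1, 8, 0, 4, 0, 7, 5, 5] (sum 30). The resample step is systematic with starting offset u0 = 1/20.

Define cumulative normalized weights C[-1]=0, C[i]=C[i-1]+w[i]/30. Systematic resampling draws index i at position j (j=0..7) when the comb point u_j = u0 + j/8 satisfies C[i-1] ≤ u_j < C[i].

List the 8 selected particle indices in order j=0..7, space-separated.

1 1 3 3 5 6 6 7

C = [1/30, 3/10, 3/10, 13/30, 13/30, 2/3, 5/6, 1]
j=0: u_0=1/20 ∈ [1/30, 3/10) → index 1
j=1: u_1=7/40 ∈ [1/30, 3/10) → index 1
j=2: u_2=3/10 ∈ [3/10, 13/30) → index 3
j=3: u_3=17/40 ∈ [3/10, 13/30) → index 3
j=4: u_4=11/20 ∈ [13/30, 2/3) → index 5
j=5: u_5=27/40 ∈ [2/3, 5/6) → index 6
j=6: u_6=4/5 ∈ [2/3, 5/6) → index 6
j=7: u_7=37/40 ∈ [5/6, 1) → index 7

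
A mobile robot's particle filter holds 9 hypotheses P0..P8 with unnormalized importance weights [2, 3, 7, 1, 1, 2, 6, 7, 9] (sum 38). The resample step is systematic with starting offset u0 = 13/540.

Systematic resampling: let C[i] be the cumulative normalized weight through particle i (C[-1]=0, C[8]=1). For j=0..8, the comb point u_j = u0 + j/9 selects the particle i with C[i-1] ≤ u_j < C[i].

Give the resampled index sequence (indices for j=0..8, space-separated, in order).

0 2 2 4 6 7 7 8 8

C = [1/19, 5/38, 6/19, 13/38, 7/19, 8/19, 11/19, 29/38, 1]
j=0: u_0=13/540 ∈ [0, 1/19) → index 0
j=1: u_1=73/540 ∈ [5/38, 6/19) → index 2
j=2: u_2=133/540 ∈ [5/38, 6/19) → index 2
j=3: u_3=193/540 ∈ [13/38, 7/19) → index 4
j=4: u_4=253/540 ∈ [8/19, 11/19) → index 6
j=5: u_5=313/540 ∈ [11/19, 29/38) → index 7
j=6: u_6=373/540 ∈ [11/19, 29/38) → index 7
j=7: u_7=433/540 ∈ [29/38, 1) → index 8
j=8: u_8=493/540 ∈ [29/38, 1) → index 8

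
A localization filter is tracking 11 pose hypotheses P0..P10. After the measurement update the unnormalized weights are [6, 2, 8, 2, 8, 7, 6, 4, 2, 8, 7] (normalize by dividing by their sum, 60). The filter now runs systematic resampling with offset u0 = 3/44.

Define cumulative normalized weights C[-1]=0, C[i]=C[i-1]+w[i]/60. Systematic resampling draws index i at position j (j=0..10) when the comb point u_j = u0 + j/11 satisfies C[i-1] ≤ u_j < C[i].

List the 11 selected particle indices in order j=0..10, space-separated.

0 2 2 4 4 5 6 7 9 10 10

C = [1/10, 2/15, 4/15, 3/10, 13/30, 11/20, 13/20, 43/60, 3/4, 53/60, 1]
j=0: u_0=3/44 ∈ [0, 1/10) → index 0
j=1: u_1=7/44 ∈ [2/15, 4/15) → index 2
j=2: u_2=1/4 ∈ [2/15, 4/15) → index 2
j=3: u_3=15/44 ∈ [3/10, 13/30) → index 4
j=4: u_4=19/44 ∈ [3/10, 13/30) → index 4
j=5: u_5=23/44 ∈ [13/30, 11/20) → index 5
j=6: u_6=27/44 ∈ [11/20, 13/20) → index 6
j=7: u_7=31/44 ∈ [13/20, 43/60) → index 7
j=8: u_8=35/44 ∈ [3/4, 53/60) → index 9
j=9: u_9=39/44 ∈ [53/60, 1) → index 10
j=10: u_10=43/44 ∈ [53/60, 1) → index 10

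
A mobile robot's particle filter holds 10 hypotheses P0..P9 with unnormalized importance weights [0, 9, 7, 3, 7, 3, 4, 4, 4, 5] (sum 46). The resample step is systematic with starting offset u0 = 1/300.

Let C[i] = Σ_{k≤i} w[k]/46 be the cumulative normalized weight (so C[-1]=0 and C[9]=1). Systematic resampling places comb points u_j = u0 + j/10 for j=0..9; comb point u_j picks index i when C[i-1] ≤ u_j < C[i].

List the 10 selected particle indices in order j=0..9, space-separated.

C = [0, 9/46, 8/23, 19/46, 13/23, 29/46, 33/46, 37/46, 41/46, 1]
j=0: u_0=1/300 ∈ [0, 9/46) → index 1
j=1: u_1=31/300 ∈ [0, 9/46) → index 1
j=2: u_2=61/300 ∈ [9/46, 8/23) → index 2
j=3: u_3=91/300 ∈ [9/46, 8/23) → index 2
j=4: u_4=121/300 ∈ [8/23, 19/46) → index 3
j=5: u_5=151/300 ∈ [19/46, 13/23) → index 4
j=6: u_6=181/300 ∈ [13/23, 29/46) → index 5
j=7: u_7=211/300 ∈ [29/46, 33/46) → index 6
j=8: u_8=241/300 ∈ [33/46, 37/46) → index 7
j=9: u_9=271/300 ∈ [41/46, 1) → index 9

1 1 2 2 3 4 5 6 7 9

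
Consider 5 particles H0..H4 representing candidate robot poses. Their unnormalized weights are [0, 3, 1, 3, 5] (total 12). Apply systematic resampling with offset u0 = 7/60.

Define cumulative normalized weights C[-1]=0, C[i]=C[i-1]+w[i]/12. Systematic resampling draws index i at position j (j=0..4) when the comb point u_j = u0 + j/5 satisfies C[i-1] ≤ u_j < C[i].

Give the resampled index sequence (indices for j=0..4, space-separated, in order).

C = [0, 1/4, 1/3, 7/12, 1]
j=0: u_0=7/60 ∈ [0, 1/4) → index 1
j=1: u_1=19/60 ∈ [1/4, 1/3) → index 2
j=2: u_2=31/60 ∈ [1/3, 7/12) → index 3
j=3: u_3=43/60 ∈ [7/12, 1) → index 4
j=4: u_4=11/12 ∈ [7/12, 1) → index 4

1 2 3 4 4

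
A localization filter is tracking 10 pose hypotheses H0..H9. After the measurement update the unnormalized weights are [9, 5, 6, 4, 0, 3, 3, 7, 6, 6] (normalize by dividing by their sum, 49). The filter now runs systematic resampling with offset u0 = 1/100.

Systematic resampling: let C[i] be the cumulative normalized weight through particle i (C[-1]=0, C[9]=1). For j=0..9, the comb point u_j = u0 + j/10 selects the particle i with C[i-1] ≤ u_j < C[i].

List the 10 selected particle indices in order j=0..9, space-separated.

0 0 1 2 3 5 6 7 8 9

C = [9/49, 2/7, 20/49, 24/49, 24/49, 27/49, 30/49, 37/49, 43/49, 1]
j=0: u_0=1/100 ∈ [0, 9/49) → index 0
j=1: u_1=11/100 ∈ [0, 9/49) → index 0
j=2: u_2=21/100 ∈ [9/49, 2/7) → index 1
j=3: u_3=31/100 ∈ [2/7, 20/49) → index 2
j=4: u_4=41/100 ∈ [20/49, 24/49) → index 3
j=5: u_5=51/100 ∈ [24/49, 27/49) → index 5
j=6: u_6=61/100 ∈ [27/49, 30/49) → index 6
j=7: u_7=71/100 ∈ [30/49, 37/49) → index 7
j=8: u_8=81/100 ∈ [37/49, 43/49) → index 8
j=9: u_9=91/100 ∈ [43/49, 1) → index 9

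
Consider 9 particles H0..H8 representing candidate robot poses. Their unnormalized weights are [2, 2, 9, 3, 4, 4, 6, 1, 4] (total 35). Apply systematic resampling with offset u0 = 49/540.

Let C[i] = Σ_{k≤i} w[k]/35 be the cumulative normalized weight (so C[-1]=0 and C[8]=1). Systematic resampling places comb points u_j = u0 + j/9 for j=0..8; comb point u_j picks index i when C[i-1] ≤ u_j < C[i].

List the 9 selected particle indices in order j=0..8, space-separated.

C = [2/35, 4/35, 13/35, 16/35, 4/7, 24/35, 6/7, 31/35, 1]
j=0: u_0=49/540 ∈ [2/35, 4/35) → index 1
j=1: u_1=109/540 ∈ [4/35, 13/35) → index 2
j=2: u_2=169/540 ∈ [4/35, 13/35) → index 2
j=3: u_3=229/540 ∈ [13/35, 16/35) → index 3
j=4: u_4=289/540 ∈ [16/35, 4/7) → index 4
j=5: u_5=349/540 ∈ [4/7, 24/35) → index 5
j=6: u_6=409/540 ∈ [24/35, 6/7) → index 6
j=7: u_7=469/540 ∈ [6/7, 31/35) → index 7
j=8: u_8=529/540 ∈ [31/35, 1) → index 8

1 2 2 3 4 5 6 7 8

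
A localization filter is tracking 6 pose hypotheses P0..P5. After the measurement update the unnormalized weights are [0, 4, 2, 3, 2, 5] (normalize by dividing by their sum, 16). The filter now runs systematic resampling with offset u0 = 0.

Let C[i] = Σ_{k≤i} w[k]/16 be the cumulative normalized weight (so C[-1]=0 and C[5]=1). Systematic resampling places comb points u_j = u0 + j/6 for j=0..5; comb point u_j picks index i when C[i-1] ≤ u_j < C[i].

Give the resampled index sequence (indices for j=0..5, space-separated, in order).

C = [0, 1/4, 3/8, 9/16, 11/16, 1]
j=0: u_0=0 ∈ [0, 1/4) → index 1
j=1: u_1=1/6 ∈ [0, 1/4) → index 1
j=2: u_2=1/3 ∈ [1/4, 3/8) → index 2
j=3: u_3=1/2 ∈ [3/8, 9/16) → index 3
j=4: u_4=2/3 ∈ [9/16, 11/16) → index 4
j=5: u_5=5/6 ∈ [11/16, 1) → index 5

1 1 2 3 4 5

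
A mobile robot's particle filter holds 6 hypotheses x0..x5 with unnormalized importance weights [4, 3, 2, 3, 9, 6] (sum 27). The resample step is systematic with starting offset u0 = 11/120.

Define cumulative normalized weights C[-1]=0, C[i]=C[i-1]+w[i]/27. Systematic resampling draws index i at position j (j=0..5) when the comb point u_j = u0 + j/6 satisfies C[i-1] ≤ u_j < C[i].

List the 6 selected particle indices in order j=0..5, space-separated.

C = [4/27, 7/27, 1/3, 4/9, 7/9, 1]
j=0: u_0=11/120 ∈ [0, 4/27) → index 0
j=1: u_1=31/120 ∈ [4/27, 7/27) → index 1
j=2: u_2=17/40 ∈ [1/3, 4/9) → index 3
j=3: u_3=71/120 ∈ [4/9, 7/9) → index 4
j=4: u_4=91/120 ∈ [4/9, 7/9) → index 4
j=5: u_5=37/40 ∈ [7/9, 1) → index 5

0 1 3 4 4 5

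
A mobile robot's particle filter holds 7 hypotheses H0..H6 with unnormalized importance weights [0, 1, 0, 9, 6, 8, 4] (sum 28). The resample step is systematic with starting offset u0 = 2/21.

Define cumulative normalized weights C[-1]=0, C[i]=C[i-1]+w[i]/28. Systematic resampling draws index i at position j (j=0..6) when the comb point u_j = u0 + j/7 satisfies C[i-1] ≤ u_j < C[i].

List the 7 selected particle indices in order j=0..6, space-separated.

3 3 4 4 5 5 6

C = [0, 1/28, 1/28, 5/14, 4/7, 6/7, 1]
j=0: u_0=2/21 ∈ [1/28, 5/14) → index 3
j=1: u_1=5/21 ∈ [1/28, 5/14) → index 3
j=2: u_2=8/21 ∈ [5/14, 4/7) → index 4
j=3: u_3=11/21 ∈ [5/14, 4/7) → index 4
j=4: u_4=2/3 ∈ [4/7, 6/7) → index 5
j=5: u_5=17/21 ∈ [4/7, 6/7) → index 5
j=6: u_6=20/21 ∈ [6/7, 1) → index 6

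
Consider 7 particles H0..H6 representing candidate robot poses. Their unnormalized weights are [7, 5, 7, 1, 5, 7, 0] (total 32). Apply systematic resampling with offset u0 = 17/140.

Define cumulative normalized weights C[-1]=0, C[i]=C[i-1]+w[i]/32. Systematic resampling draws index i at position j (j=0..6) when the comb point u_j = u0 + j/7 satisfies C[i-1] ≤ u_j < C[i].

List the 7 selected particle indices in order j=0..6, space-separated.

C = [7/32, 3/8, 19/32, 5/8, 25/32, 1, 1]
j=0: u_0=17/140 ∈ [0, 7/32) → index 0
j=1: u_1=37/140 ∈ [7/32, 3/8) → index 1
j=2: u_2=57/140 ∈ [3/8, 19/32) → index 2
j=3: u_3=11/20 ∈ [3/8, 19/32) → index 2
j=4: u_4=97/140 ∈ [5/8, 25/32) → index 4
j=5: u_5=117/140 ∈ [25/32, 1) → index 5
j=6: u_6=137/140 ∈ [25/32, 1) → index 5

0 1 2 2 4 5 5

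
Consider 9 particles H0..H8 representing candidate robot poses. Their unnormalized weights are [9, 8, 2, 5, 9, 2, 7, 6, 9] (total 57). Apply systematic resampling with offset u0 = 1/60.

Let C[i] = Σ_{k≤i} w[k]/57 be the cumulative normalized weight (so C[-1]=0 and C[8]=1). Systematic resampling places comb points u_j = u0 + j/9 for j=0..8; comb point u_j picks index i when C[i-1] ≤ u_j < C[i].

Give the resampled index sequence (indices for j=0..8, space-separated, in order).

C = [3/19, 17/57, 1/3, 8/19, 11/19, 35/57, 14/19, 16/19, 1]
j=0: u_0=1/60 ∈ [0, 3/19) → index 0
j=1: u_1=23/180 ∈ [0, 3/19) → index 0
j=2: u_2=43/180 ∈ [3/19, 17/57) → index 1
j=3: u_3=7/20 ∈ [1/3, 8/19) → index 3
j=4: u_4=83/180 ∈ [8/19, 11/19) → index 4
j=5: u_5=103/180 ∈ [8/19, 11/19) → index 4
j=6: u_6=41/60 ∈ [35/57, 14/19) → index 6
j=7: u_7=143/180 ∈ [14/19, 16/19) → index 7
j=8: u_8=163/180 ∈ [16/19, 1) → index 8

0 0 1 3 4 4 6 7 8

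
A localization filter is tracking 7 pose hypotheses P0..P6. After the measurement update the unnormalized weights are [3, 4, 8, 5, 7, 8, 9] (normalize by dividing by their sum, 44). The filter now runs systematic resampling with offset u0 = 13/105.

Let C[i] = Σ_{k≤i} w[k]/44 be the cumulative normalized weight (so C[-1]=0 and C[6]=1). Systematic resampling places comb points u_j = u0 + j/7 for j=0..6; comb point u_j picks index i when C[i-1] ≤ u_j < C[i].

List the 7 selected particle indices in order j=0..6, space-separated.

1 2 3 4 5 6 6

C = [3/44, 7/44, 15/44, 5/11, 27/44, 35/44, 1]
j=0: u_0=13/105 ∈ [3/44, 7/44) → index 1
j=1: u_1=4/15 ∈ [7/44, 15/44) → index 2
j=2: u_2=43/105 ∈ [15/44, 5/11) → index 3
j=3: u_3=58/105 ∈ [5/11, 27/44) → index 4
j=4: u_4=73/105 ∈ [27/44, 35/44) → index 5
j=5: u_5=88/105 ∈ [35/44, 1) → index 6
j=6: u_6=103/105 ∈ [35/44, 1) → index 6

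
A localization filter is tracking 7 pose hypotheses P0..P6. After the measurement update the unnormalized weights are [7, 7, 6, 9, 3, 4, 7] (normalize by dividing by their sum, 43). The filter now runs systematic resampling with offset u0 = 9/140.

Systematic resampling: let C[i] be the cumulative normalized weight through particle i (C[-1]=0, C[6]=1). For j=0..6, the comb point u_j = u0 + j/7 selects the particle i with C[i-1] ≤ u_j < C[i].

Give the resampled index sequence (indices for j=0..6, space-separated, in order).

0 1 2 3 3 5 6

C = [7/43, 14/43, 20/43, 29/43, 32/43, 36/43, 1]
j=0: u_0=9/140 ∈ [0, 7/43) → index 0
j=1: u_1=29/140 ∈ [7/43, 14/43) → index 1
j=2: u_2=7/20 ∈ [14/43, 20/43) → index 2
j=3: u_3=69/140 ∈ [20/43, 29/43) → index 3
j=4: u_4=89/140 ∈ [20/43, 29/43) → index 3
j=5: u_5=109/140 ∈ [32/43, 36/43) → index 5
j=6: u_6=129/140 ∈ [36/43, 1) → index 6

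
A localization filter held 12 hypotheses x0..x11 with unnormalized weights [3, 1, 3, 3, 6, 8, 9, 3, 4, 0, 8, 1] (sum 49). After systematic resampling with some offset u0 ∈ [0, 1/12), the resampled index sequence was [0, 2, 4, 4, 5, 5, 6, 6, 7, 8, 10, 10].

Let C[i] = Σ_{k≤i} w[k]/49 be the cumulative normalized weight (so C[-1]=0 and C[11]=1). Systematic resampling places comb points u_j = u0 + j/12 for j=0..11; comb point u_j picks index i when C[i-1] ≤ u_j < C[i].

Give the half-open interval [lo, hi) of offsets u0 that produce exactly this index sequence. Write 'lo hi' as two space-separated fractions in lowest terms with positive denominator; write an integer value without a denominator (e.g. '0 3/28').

C = [3/49, 4/49, 1/7, 10/49, 16/49, 24/49, 33/49, 36/49, 40/49, 40/49, 48/49, 1]
j=0 picked index 0: u0 ∈ [0, 3/49)
j=1 picked index 2: u0 ∈ [-1/588, 5/84)
j=2 picked index 4: u0 ∈ [11/294, 47/294)
j=3 picked index 4: u0 ∈ [-9/196, 15/196)
j=4 picked index 5: u0 ∈ [-1/147, 23/147)
j=5 picked index 5: u0 ∈ [-53/588, 43/588)
j=6 picked index 6: u0 ∈ [-1/98, 17/98)
j=7 picked index 6: u0 ∈ [-55/588, 53/588)
j=8 picked index 7: u0 ∈ [1/147, 10/147)
j=9 picked index 8: u0 ∈ [-3/196, 13/196)
j=10 picked index 10: u0 ∈ [-5/294, 43/294)
j=11 picked index 10: u0 ∈ [-59/588, 37/588)
intersection: [11/294, 5/84)

11/294 5/84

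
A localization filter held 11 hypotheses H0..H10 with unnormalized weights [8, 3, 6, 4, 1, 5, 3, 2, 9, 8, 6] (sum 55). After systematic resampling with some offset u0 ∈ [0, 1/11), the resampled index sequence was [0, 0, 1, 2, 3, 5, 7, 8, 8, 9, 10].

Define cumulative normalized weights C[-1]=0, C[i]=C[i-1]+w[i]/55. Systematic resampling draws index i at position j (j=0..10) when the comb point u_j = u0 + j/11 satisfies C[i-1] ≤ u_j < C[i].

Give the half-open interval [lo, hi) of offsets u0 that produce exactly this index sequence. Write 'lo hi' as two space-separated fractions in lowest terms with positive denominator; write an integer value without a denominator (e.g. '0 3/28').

0 1/55

C = [8/55, 1/5, 17/55, 21/55, 2/5, 27/55, 6/11, 32/55, 41/55, 49/55, 1]
j=0 picked index 0: u0 ∈ [0, 8/55)
j=1 picked index 0: u0 ∈ [-1/11, 3/55)
j=2 picked index 1: u0 ∈ [-2/55, 1/55)
j=3 picked index 2: u0 ∈ [-4/55, 2/55)
j=4 picked index 3: u0 ∈ [-3/55, 1/55)
j=5 picked index 5: u0 ∈ [-3/55, 2/55)
j=6 picked index 7: u0 ∈ [0, 2/55)
j=7 picked index 8: u0 ∈ [-3/55, 6/55)
j=8 picked index 8: u0 ∈ [-8/55, 1/55)
j=9 picked index 9: u0 ∈ [-4/55, 4/55)
j=10 picked index 10: u0 ∈ [-1/55, 1/11)
intersection: [0, 1/55)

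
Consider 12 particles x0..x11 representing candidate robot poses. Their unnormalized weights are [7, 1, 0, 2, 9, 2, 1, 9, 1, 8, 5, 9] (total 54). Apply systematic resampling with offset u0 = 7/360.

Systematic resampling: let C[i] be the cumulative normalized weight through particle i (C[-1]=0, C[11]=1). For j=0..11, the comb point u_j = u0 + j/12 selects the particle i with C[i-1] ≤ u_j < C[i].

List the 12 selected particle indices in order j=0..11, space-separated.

C = [7/54, 4/27, 4/27, 5/27, 19/54, 7/18, 11/27, 31/54, 16/27, 20/27, 5/6, 1]
j=0: u_0=7/360 ∈ [0, 7/54) → index 0
j=1: u_1=37/360 ∈ [0, 7/54) → index 0
j=2: u_2=67/360 ∈ [5/27, 19/54) → index 4
j=3: u_3=97/360 ∈ [5/27, 19/54) → index 4
j=4: u_4=127/360 ∈ [19/54, 7/18) → index 5
j=5: u_5=157/360 ∈ [11/27, 31/54) → index 7
j=6: u_6=187/360 ∈ [11/27, 31/54) → index 7
j=7: u_7=217/360 ∈ [16/27, 20/27) → index 9
j=8: u_8=247/360 ∈ [16/27, 20/27) → index 9
j=9: u_9=277/360 ∈ [20/27, 5/6) → index 10
j=10: u_10=307/360 ∈ [5/6, 1) → index 11
j=11: u_11=337/360 ∈ [5/6, 1) → index 11

0 0 4 4 5 7 7 9 9 10 11 11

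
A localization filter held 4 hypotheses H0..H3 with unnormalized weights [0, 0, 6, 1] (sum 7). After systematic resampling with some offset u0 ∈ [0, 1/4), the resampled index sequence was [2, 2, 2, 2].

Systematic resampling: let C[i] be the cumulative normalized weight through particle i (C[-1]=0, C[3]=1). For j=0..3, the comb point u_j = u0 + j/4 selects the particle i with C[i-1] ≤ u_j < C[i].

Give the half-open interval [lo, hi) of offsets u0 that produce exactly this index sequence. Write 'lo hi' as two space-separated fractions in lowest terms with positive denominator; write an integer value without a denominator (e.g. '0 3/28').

C = [0, 0, 6/7, 1]
j=0 picked index 2: u0 ∈ [0, 6/7)
j=1 picked index 2: u0 ∈ [-1/4, 17/28)
j=2 picked index 2: u0 ∈ [-1/2, 5/14)
j=3 picked index 2: u0 ∈ [-3/4, 3/28)
intersection: [0, 3/28)

0 3/28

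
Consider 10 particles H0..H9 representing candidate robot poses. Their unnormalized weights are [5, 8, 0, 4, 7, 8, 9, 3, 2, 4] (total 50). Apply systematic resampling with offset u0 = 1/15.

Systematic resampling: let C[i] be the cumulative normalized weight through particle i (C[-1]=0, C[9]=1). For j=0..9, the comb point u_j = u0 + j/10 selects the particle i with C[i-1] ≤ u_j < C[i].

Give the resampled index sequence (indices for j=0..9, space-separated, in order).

0 1 3 4 4 5 6 6 7 9

C = [1/10, 13/50, 13/50, 17/50, 12/25, 16/25, 41/50, 22/25, 23/25, 1]
j=0: u_0=1/15 ∈ [0, 1/10) → index 0
j=1: u_1=1/6 ∈ [1/10, 13/50) → index 1
j=2: u_2=4/15 ∈ [13/50, 17/50) → index 3
j=3: u_3=11/30 ∈ [17/50, 12/25) → index 4
j=4: u_4=7/15 ∈ [17/50, 12/25) → index 4
j=5: u_5=17/30 ∈ [12/25, 16/25) → index 5
j=6: u_6=2/3 ∈ [16/25, 41/50) → index 6
j=7: u_7=23/30 ∈ [16/25, 41/50) → index 6
j=8: u_8=13/15 ∈ [41/50, 22/25) → index 7
j=9: u_9=29/30 ∈ [23/25, 1) → index 9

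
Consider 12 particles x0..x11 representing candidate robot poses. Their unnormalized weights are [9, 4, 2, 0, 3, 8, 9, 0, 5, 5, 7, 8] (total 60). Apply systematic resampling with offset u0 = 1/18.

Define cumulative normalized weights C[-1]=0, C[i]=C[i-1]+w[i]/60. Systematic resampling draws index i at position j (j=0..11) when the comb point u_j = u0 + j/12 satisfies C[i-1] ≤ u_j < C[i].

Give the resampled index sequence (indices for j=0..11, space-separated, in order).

C = [3/20, 13/60, 1/4, 1/4, 3/10, 13/30, 7/12, 7/12, 2/3, 3/4, 13/15, 1]
j=0: u_0=1/18 ∈ [0, 3/20) → index 0
j=1: u_1=5/36 ∈ [0, 3/20) → index 0
j=2: u_2=2/9 ∈ [13/60, 1/4) → index 2
j=3: u_3=11/36 ∈ [3/10, 13/30) → index 5
j=4: u_4=7/18 ∈ [3/10, 13/30) → index 5
j=5: u_5=17/36 ∈ [13/30, 7/12) → index 6
j=6: u_6=5/9 ∈ [13/30, 7/12) → index 6
j=7: u_7=23/36 ∈ [7/12, 2/3) → index 8
j=8: u_8=13/18 ∈ [2/3, 3/4) → index 9
j=9: u_9=29/36 ∈ [3/4, 13/15) → index 10
j=10: u_10=8/9 ∈ [13/15, 1) → index 11
j=11: u_11=35/36 ∈ [13/15, 1) → index 11

0 0 2 5 5 6 6 8 9 10 11 11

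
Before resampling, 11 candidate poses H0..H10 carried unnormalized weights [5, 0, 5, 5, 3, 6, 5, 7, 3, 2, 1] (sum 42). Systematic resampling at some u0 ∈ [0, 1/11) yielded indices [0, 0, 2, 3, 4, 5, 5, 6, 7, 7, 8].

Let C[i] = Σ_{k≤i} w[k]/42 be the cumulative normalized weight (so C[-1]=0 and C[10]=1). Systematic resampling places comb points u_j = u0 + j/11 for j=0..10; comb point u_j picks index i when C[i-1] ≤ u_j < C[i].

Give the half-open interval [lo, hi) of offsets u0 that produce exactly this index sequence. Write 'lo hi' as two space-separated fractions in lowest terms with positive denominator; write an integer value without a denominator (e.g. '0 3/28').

C = [5/42, 5/42, 5/21, 5/14, 3/7, 4/7, 29/42, 6/7, 13/14, 41/42, 1]
j=0 picked index 0: u0 ∈ [0, 5/42)
j=1 picked index 0: u0 ∈ [-1/11, 13/462)
j=2 picked index 2: u0 ∈ [-29/462, 13/231)
j=3 picked index 3: u0 ∈ [-8/231, 13/154)
j=4 picked index 4: u0 ∈ [-1/154, 5/77)
j=5 picked index 5: u0 ∈ [-2/77, 9/77)
j=6 picked index 5: u0 ∈ [-9/77, 2/77)
j=7 picked index 6: u0 ∈ [-5/77, 25/462)
j=8 picked index 7: u0 ∈ [-17/462, 10/77)
j=9 picked index 7: u0 ∈ [-59/462, 3/77)
j=10 picked index 8: u0 ∈ [-4/77, 3/154)
intersection: [0, 3/154)

0 3/154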